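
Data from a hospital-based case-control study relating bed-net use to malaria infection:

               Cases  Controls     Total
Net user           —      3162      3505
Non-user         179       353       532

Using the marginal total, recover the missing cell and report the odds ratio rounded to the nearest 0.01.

0.21

The missing cell is in the exposed row: 3505 − 3162 = 343.
So a = 343, b = 3162, c = 179, d = 353.
OR = (a·d)/(b·c) = (343 × 353) / (3162 × 179) = 121079 / 565998 = 0.21392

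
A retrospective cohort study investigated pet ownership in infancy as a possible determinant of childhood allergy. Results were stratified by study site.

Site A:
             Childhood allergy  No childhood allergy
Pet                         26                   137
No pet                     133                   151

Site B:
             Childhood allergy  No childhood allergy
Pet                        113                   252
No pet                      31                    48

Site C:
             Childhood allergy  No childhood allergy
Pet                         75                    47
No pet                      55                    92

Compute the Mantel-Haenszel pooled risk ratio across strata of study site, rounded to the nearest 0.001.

0.785

RR_MH = Σ(aᵢ·n₀ᵢ/nᵢ) / Σ(cᵢ·n₁ᵢ/nᵢ), with n₁ᵢ = aᵢ+bᵢ (exposed), n₀ᵢ = cᵢ+dᵢ (unexposed), nᵢ = n₁ᵢ+n₀ᵢ.
Stratum 1 (Site A): n₁ = 163, n₀ = 284, n = 447; a·n₀/n = 26·284/447 = 16.5190; c·n₁/n = 133·163/447 = 48.4989
Stratum 2 (Site B): n₁ = 365, n₀ = 79, n = 444; a·n₀/n = 113·79/444 = 20.1059; c·n₁/n = 31·365/444 = 25.4842
Stratum 3 (Site C): n₁ = 122, n₀ = 147, n = 269; a·n₀/n = 75·147/269 = 40.9851; c·n₁/n = 55·122/269 = 24.9442
RR_MH = (16.5190 + 20.1059 + 40.9851) / (48.4989 + 25.4842 + 24.9442) = 77.6100 / 98.9274 = 0.78452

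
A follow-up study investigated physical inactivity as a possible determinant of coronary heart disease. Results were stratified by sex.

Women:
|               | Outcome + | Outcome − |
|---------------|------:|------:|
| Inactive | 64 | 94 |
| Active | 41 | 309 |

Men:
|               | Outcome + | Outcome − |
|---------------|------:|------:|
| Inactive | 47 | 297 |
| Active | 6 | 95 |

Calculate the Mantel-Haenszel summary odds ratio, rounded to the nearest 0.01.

OR_MH = Σ(aᵢdᵢ/nᵢ) / Σ(bᵢcᵢ/nᵢ), where nᵢ is the stratum total.
Stratum 1 (Women): n = 508; a·d/n = 64·309/508 = 38.9291; b·c/n = 94·41/508 = 7.5866
Stratum 2 (Men): n = 445; a·d/n = 47·95/445 = 10.0337; b·c/n = 297·6/445 = 4.0045
OR_MH = (38.9291 + 10.0337) / (7.5866 + 4.0045) = 48.9628 / 11.5911 = 4.22417

4.22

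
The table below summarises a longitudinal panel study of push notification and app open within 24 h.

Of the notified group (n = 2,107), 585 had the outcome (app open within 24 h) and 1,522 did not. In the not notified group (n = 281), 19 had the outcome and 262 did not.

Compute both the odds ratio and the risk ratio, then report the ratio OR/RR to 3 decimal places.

From the description: a = 585, b = 1522, c = 19, d = 262.
OR = (585·262)/(1522·19) = 153270/28918 = 5.30016
Risk in exposed = 585/2107 = 0.27765; risk in unexposed = 19/281 = 0.06762; RR = 4.10624
OR/RR = 5.30016 / 4.10624 = 1.29076
The outcome is not rare, so the OR lies further from 1 than the RR.

1.291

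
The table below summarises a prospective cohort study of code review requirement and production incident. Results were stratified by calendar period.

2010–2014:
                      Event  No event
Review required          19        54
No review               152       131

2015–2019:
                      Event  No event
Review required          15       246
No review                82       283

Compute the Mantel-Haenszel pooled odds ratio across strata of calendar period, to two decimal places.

0.25

OR_MH = Σ(aᵢdᵢ/nᵢ) / Σ(bᵢcᵢ/nᵢ), where nᵢ is the stratum total.
Stratum 1 (2010–2014): n = 356; a·d/n = 19·131/356 = 6.9916; b·c/n = 54·152/356 = 23.0562
Stratum 2 (2015–2019): n = 626; a·d/n = 15·283/626 = 6.7812; b·c/n = 246·82/626 = 32.2236
OR_MH = (6.9916 + 6.7812) / (23.0562 + 32.2236) = 13.7727 / 55.2798 = 0.24915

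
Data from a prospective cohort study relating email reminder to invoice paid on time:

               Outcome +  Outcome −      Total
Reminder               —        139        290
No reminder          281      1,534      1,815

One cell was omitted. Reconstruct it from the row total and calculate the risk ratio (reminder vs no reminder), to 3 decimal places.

3.363

The missing cell is in the exposed row: 290 − 139 = 151.
So a = 151, b = 139, c = 281, d = 1534.
RR = [a/(a+b)] / [c/(c+d)] = (151/290) / (281/1815) = 0.52069/0.15482 = 3.36317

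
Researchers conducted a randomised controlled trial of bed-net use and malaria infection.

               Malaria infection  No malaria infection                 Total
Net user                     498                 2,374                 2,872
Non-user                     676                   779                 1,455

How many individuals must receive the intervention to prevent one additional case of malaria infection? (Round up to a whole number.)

Risk in treated group = 498/2872 = 0.17340; risk in control = 676/1455 = 0.46460.
Absolute risk reduction = 0.46460 − 0.17340 = 0.29121
NNT = 1 / ARR = 1 / 0.29121 = 3.434 → round up → 4

4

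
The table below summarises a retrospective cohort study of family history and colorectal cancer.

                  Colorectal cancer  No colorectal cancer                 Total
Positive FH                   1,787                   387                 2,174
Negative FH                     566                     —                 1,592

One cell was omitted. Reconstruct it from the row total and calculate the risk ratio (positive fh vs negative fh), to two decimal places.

The missing cell is in the unexposed row: 1592 − 566 = 1026.
So a = 1787, b = 387, c = 566, d = 1026.
RR = [a/(a+b)] / [c/(c+d)] = (1787/2174) / (566/1592) = 0.82199/0.35553 = 2.31202

2.31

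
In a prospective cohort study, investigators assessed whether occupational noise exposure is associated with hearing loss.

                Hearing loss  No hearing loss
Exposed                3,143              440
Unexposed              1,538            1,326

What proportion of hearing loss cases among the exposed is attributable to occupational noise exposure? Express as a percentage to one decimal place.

38.8

Cells: a = 3143, b = 440, c = 1538, d = 1326.
Risk in exposed = 3143/3583 = 0.87720; risk in unexposed = 1538/2864 = 0.53701.
RR = 0.87720/0.53701 = 1.63348
AR% = (RR − 1)/RR × 100 = (1.63348 − 1)/1.63348 × 100 = 38.7811%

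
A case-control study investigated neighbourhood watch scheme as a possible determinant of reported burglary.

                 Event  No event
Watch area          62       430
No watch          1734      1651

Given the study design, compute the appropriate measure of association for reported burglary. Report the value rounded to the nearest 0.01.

0.14

Cells: a = 62, b = 430, c = 1734, d = 1651.
This is a case-control study: participants were sampled on outcome status, so risks in the source population cannot be estimated directly — relative risk is not valid here. The odds ratio is the appropriate measure.
OR = (a·d)/(b·c) = (62 × 1651) / (430 × 1734) = 102362 / 745620 = 0.13728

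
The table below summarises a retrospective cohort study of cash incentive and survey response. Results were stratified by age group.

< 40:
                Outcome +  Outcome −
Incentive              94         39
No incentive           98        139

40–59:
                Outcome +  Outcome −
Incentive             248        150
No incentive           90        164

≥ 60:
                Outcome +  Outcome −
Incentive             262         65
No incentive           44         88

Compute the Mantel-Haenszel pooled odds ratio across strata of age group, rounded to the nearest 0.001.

OR_MH = Σ(aᵢdᵢ/nᵢ) / Σ(bᵢcᵢ/nᵢ), where nᵢ is the stratum total.
Stratum 1 (< 40): n = 370; a·d/n = 94·139/370 = 35.3135; b·c/n = 39·98/370 = 10.3297
Stratum 2 (40–59): n = 652; a·d/n = 248·164/652 = 62.3804; b·c/n = 150·90/652 = 20.7055
Stratum 3 (≥ 60): n = 459; a·d/n = 262·88/459 = 50.2309; b·c/n = 65·44/459 = 6.2309
OR_MH = (35.3135 + 62.3804 + 50.2309) / (10.3297 + 20.7055 + 6.2309) = 147.9248 / 37.2662 = 3.96941

3.969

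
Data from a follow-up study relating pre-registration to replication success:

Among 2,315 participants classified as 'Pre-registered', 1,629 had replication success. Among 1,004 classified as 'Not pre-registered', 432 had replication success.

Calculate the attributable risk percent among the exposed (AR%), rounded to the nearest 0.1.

From the description: a = 1629, b = 686, c = 432, d = 572.
Risk in exposed = 1629/2315 = 0.70367; risk in unexposed = 432/1004 = 0.43028.
RR = 0.70367/0.43028 = 1.63539
AR% = (RR − 1)/RR × 100 = (1.63539 − 1)/1.63539 × 100 = 38.8523%

38.9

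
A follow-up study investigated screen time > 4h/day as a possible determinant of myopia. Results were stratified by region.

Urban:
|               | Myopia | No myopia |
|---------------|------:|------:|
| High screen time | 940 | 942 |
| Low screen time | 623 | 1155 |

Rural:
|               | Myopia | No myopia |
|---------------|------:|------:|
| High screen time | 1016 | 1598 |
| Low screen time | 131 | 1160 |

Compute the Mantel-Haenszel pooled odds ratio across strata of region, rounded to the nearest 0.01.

OR_MH = Σ(aᵢdᵢ/nᵢ) / Σ(bᵢcᵢ/nᵢ), where nᵢ is the stratum total.
Stratum 1 (Urban): n = 3660; a·d/n = 940·1155/3660 = 296.6393; b·c/n = 942·623/3660 = 160.3459
Stratum 2 (Rural): n = 3905; a·d/n = 1016·1160/3905 = 301.8079; b·c/n = 1598·131/3905 = 53.6077
OR_MH = (296.6393 + 301.8079) / (160.3459 + 53.6077) = 598.4473 / 213.9536 = 2.79709

2.80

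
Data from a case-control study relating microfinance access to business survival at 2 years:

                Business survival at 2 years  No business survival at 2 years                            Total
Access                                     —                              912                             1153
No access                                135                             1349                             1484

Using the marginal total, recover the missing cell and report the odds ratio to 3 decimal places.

The missing cell is in the exposed row: 1153 − 912 = 241.
So a = 241, b = 912, c = 135, d = 1349.
OR = (a·d)/(b·c) = (241 × 1349) / (912 × 135) = 325109 / 123120 = 2.64059

2.641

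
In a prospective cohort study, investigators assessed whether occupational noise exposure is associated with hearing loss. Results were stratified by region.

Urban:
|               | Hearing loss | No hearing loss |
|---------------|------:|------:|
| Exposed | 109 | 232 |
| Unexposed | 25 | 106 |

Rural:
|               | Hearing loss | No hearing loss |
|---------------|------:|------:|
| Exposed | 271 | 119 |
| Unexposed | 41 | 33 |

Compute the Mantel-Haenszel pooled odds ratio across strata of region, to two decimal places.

1.92

OR_MH = Σ(aᵢdᵢ/nᵢ) / Σ(bᵢcᵢ/nᵢ), where nᵢ is the stratum total.
Stratum 1 (Urban): n = 472; a·d/n = 109·106/472 = 24.4788; b·c/n = 232·25/472 = 12.2881
Stratum 2 (Rural): n = 464; a·d/n = 271·33/464 = 19.2737; b·c/n = 119·41/464 = 10.5151
OR_MH = (24.4788 + 19.2737) / (12.2881 + 10.5151) = 43.7525 / 22.8032 = 1.91870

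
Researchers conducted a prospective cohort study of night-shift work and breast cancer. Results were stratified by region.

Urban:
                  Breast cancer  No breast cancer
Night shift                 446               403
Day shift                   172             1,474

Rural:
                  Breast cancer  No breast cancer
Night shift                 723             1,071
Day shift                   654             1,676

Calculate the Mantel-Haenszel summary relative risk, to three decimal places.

RR_MH = Σ(aᵢ·n₀ᵢ/nᵢ) / Σ(cᵢ·n₁ᵢ/nᵢ), with n₁ᵢ = aᵢ+bᵢ (exposed), n₀ᵢ = cᵢ+dᵢ (unexposed), nᵢ = n₁ᵢ+n₀ᵢ.
Stratum 1 (Urban): n₁ = 849, n₀ = 1646, n = 2495; a·n₀/n = 446·1646/2495 = 294.2349; c·n₁/n = 172·849/2495 = 58.5283
Stratum 2 (Rural): n₁ = 1794, n₀ = 2330, n = 4124; a·n₀/n = 723·2330/4124 = 408.4845; c·n₁/n = 654·1794/4124 = 284.4995
RR_MH = (294.2349 + 408.4845) / (58.5283 + 284.4995) = 702.7194 / 343.0278 = 2.04858

2.049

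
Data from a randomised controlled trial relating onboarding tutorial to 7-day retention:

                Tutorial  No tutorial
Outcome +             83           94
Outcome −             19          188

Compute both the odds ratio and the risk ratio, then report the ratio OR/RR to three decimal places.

3.579

Reading the table with exposure as columns: a = 83 (Tutorial, case), b = 19 (Tutorial, non-case), c = 94 (No tutorial, case), d = 188.
OR = (83·188)/(19·94) = 15604/1786 = 8.73684
Risk in exposed = 83/102 = 0.81373; risk in unexposed = 94/282 = 0.33333; RR = 2.44118
OR/RR = 8.73684 / 2.44118 = 3.57895
The outcome is not rare, so the OR lies further from 1 than the RR.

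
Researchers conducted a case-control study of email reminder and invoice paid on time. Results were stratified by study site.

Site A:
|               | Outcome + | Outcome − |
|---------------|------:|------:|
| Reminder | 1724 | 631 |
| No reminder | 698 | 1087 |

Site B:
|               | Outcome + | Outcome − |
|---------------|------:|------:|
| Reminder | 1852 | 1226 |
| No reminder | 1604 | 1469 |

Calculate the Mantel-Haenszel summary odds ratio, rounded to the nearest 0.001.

2.100

OR_MH = Σ(aᵢdᵢ/nᵢ) / Σ(bᵢcᵢ/nᵢ), where nᵢ is the stratum total.
Stratum 1 (Site A): n = 4140; a·d/n = 1724·1087/4140 = 452.6541; b·c/n = 631·698/4140 = 106.3860
Stratum 2 (Site B): n = 6151; a·d/n = 1852·1469/6151 = 442.3001; b·c/n = 1226·1604/6151 = 319.7048
OR_MH = (452.6541 + 442.3001) / (106.3860 + 319.7048) = 894.9542 / 426.0908 = 2.10038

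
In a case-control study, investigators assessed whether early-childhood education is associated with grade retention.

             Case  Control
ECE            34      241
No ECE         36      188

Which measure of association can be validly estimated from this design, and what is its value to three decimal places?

0.737

Cells: a = 34, b = 241, c = 36, d = 188.
This is a case-control study: participants were sampled on outcome status, so risks in the source population cannot be estimated directly — relative risk is not valid here. The odds ratio is the appropriate measure.
OR = (a·d)/(b·c) = (34 × 188) / (241 × 36) = 6392 / 8676 = 0.73675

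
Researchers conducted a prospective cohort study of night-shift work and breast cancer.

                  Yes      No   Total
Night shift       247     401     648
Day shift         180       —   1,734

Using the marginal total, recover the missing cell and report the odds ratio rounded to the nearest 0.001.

The missing cell is in the unexposed row: 1734 − 180 = 1554.
So a = 247, b = 401, c = 180, d = 1554.
OR = (a·d)/(b·c) = (247 × 1554) / (401 × 180) = 383838 / 72180 = 5.31779

5.318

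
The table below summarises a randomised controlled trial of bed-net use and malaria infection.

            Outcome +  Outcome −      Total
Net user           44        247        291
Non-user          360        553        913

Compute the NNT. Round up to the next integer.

Risk in treated group = 44/291 = 0.15120; risk in control = 360/913 = 0.39430.
Absolute risk reduction = 0.39430 − 0.15120 = 0.24310
NNT = 1 / ARR = 1 / 0.24310 = 4.114 → round up → 5

5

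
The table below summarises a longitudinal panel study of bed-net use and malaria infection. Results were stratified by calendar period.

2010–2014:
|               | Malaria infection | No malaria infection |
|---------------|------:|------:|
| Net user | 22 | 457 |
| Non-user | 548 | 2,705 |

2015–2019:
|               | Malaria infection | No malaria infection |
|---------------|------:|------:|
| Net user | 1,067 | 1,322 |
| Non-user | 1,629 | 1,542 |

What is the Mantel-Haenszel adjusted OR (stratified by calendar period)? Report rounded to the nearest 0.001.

0.686

OR_MH = Σ(aᵢdᵢ/nᵢ) / Σ(bᵢcᵢ/nᵢ), where nᵢ is the stratum total.
Stratum 1 (2010–2014): n = 3732; a·d/n = 22·2705/3732 = 15.9459; b·c/n = 457·548/3732 = 67.1050
Stratum 2 (2015–2019): n = 5560; a·d/n = 1067·1542/5560 = 295.9198; b·c/n = 1322·1629/5560 = 387.3270
OR_MH = (15.9459 + 295.9198) / (67.1050 + 387.3270) = 311.8657 / 454.4320 = 0.68628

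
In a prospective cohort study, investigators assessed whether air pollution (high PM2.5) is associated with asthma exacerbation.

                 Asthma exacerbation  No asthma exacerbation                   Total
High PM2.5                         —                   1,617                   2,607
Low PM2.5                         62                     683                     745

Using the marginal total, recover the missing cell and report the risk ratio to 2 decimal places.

The missing cell is in the exposed row: 2607 − 1617 = 990.
So a = 990, b = 1617, c = 62, d = 683.
RR = [a/(a+b)] / [c/(c+d)] = (990/2607) / (62/745) = 0.37975/0.08322 = 4.56309

4.56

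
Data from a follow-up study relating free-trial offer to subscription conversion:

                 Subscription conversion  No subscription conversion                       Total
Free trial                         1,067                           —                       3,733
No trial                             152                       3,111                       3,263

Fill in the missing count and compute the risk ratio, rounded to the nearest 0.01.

The missing cell is in the exposed row: 3733 − 1067 = 2666.
So a = 1067, b = 2666, c = 152, d = 3111.
RR = [a/(a+b)] / [c/(c+d)] = (1067/3733) / (152/3263) = 0.28583/0.04658 = 6.13592

6.14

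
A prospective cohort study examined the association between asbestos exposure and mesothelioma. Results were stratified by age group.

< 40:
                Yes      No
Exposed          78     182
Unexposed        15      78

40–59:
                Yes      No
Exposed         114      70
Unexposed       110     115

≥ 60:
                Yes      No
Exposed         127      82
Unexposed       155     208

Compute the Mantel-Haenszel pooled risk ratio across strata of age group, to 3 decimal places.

RR_MH = Σ(aᵢ·n₀ᵢ/nᵢ) / Σ(cᵢ·n₁ᵢ/nᵢ), with n₁ᵢ = aᵢ+bᵢ (exposed), n₀ᵢ = cᵢ+dᵢ (unexposed), nᵢ = n₁ᵢ+n₀ᵢ.
Stratum 1 (< 40): n₁ = 260, n₀ = 93, n = 353; a·n₀/n = 78·93/353 = 20.5496; c·n₁/n = 15·260/353 = 11.0482
Stratum 2 (40–59): n₁ = 184, n₀ = 225, n = 409; a·n₀/n = 114·225/409 = 62.7139; c·n₁/n = 110·184/409 = 49.4866
Stratum 3 (≥ 60): n₁ = 209, n₀ = 363, n = 572; a·n₀/n = 127·363/572 = 80.5962; c·n₁/n = 155·209/572 = 56.6346
RR_MH = (20.5496 + 62.7139 + 80.5962) / (11.0482 + 49.4866 + 56.6346) = 163.8597 / 117.1693 = 1.39849

1.398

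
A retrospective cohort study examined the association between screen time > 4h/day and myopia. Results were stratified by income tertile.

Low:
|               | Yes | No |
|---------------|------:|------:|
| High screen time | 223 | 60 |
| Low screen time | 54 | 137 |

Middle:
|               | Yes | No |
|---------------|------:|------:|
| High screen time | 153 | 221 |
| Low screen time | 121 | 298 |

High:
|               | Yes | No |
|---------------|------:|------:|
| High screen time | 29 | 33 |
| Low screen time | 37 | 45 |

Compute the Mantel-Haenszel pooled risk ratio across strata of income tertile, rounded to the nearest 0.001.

RR_MH = Σ(aᵢ·n₀ᵢ/nᵢ) / Σ(cᵢ·n₁ᵢ/nᵢ), with n₁ᵢ = aᵢ+bᵢ (exposed), n₀ᵢ = cᵢ+dᵢ (unexposed), nᵢ = n₁ᵢ+n₀ᵢ.
Stratum 1 (Low): n₁ = 283, n₀ = 191, n = 474; a·n₀/n = 223·191/474 = 89.8586; c·n₁/n = 54·283/474 = 32.2405
Stratum 2 (Middle): n₁ = 374, n₀ = 419, n = 793; a·n₀/n = 153·419/793 = 80.8411; c·n₁/n = 121·374/793 = 57.0668
Stratum 3 (High): n₁ = 62, n₀ = 82, n = 144; a·n₀/n = 29·82/144 = 16.5139; c·n₁/n = 37·62/144 = 15.9306
RR_MH = (89.8586 + 80.8411 + 16.5139) / (32.2405 + 57.0668 + 15.9306) = 187.2136 / 105.2379 = 1.77896

1.779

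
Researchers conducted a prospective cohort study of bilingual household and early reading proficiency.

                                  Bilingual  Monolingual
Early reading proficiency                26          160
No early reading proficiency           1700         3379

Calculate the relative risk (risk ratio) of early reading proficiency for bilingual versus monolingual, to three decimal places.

Reading the table with exposure as columns: a = 26 (Bilingual, case), b = 1700 (Bilingual, non-case), c = 160 (Monolingual, case), d = 3379.
Risk in exposed = 26/1726 = 0.01506; risk in unexposed = 160/3539 = 0.04521.
RR = 0.01506 / 0.04521 = 0.33319
The risk is 67% lower among the exposed than among the unexposed.

0.333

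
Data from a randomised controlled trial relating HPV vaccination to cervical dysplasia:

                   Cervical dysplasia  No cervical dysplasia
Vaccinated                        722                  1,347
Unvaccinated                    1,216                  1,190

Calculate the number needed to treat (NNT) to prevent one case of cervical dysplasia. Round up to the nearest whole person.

7

Risk in treated group = 722/2069 = 0.34896; risk in control = 1216/2406 = 0.50540.
Absolute risk reduction = 0.50540 − 0.34896 = 0.15644
NNT = 1 / ARR = 1 / 0.15644 = 6.392 → round up → 7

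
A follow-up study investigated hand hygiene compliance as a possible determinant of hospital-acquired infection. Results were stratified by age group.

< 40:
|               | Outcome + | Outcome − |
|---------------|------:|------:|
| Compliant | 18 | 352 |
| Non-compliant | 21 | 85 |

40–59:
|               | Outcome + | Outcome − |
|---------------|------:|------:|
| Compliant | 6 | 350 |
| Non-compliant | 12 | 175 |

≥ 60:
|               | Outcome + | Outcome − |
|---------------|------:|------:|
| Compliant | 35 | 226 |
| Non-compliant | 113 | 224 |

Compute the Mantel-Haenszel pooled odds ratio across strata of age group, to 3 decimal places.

OR_MH = Σ(aᵢdᵢ/nᵢ) / Σ(bᵢcᵢ/nᵢ), where nᵢ is the stratum total.
Stratum 1 (< 40): n = 476; a·d/n = 18·85/476 = 3.2143; b·c/n = 352·21/476 = 15.5294
Stratum 2 (40–59): n = 543; a·d/n = 6·175/543 = 1.9337; b·c/n = 350·12/543 = 7.7348
Stratum 3 (≥ 60): n = 598; a·d/n = 35·224/598 = 13.1104; b·c/n = 226·113/598 = 42.7057
OR_MH = (3.2143 + 1.9337 + 13.1104) / (15.5294 + 7.7348 + 42.7057) = 18.2584 / 65.9699 = 0.27677

0.277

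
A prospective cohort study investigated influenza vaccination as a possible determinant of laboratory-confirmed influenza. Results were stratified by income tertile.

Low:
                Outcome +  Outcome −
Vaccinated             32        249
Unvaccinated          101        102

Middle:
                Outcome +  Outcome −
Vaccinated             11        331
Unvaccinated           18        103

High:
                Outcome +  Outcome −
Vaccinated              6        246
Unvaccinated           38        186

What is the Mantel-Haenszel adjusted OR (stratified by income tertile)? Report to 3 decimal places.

OR_MH = Σ(aᵢdᵢ/nᵢ) / Σ(bᵢcᵢ/nᵢ), where nᵢ is the stratum total.
Stratum 1 (Low): n = 484; a·d/n = 32·102/484 = 6.7438; b·c/n = 249·101/484 = 51.9607
Stratum 2 (Middle): n = 463; a·d/n = 11·103/463 = 2.4471; b·c/n = 331·18/463 = 12.8683
Stratum 3 (High): n = 476; a·d/n = 6·186/476 = 2.3445; b·c/n = 246·38/476 = 19.6387
OR_MH = (6.7438 + 2.4471 + 2.3445) / (51.9607 + 12.8683 + 19.6387) = 11.5354 / 84.4676 = 0.13657

0.137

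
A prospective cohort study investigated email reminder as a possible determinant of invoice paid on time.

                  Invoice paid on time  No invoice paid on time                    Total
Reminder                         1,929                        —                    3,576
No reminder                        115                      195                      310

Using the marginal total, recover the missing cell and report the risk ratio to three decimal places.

The missing cell is in the exposed row: 3576 − 1929 = 1647.
So a = 1929, b = 1647, c = 115, d = 195.
RR = [a/(a+b)] / [c/(c+d)] = (1929/3576) / (115/310) = 0.53943/0.37097 = 1.45411

1.454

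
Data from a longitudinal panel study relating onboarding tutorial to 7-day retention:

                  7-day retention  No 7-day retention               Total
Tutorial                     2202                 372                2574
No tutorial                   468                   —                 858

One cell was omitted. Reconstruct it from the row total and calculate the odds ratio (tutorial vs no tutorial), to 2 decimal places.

The missing cell is in the unexposed row: 858 − 468 = 390.
So a = 2202, b = 372, c = 468, d = 390.
OR = (a·d)/(b·c) = (2202 × 390) / (372 × 468) = 858780 / 174096 = 4.93280

4.93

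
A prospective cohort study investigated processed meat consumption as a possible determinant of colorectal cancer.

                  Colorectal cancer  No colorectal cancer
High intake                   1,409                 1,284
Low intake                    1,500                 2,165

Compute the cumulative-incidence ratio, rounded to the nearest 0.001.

Cells: a = 1409, b = 1284, c = 1500, d = 2165.
Risk in exposed = 1409/2693 = 0.52321; risk in unexposed = 1500/3665 = 0.40928.
RR = 0.52321 / 0.40928 = 1.27837
The risk among the exposed is 1.28 times that among the unexposed.

1.278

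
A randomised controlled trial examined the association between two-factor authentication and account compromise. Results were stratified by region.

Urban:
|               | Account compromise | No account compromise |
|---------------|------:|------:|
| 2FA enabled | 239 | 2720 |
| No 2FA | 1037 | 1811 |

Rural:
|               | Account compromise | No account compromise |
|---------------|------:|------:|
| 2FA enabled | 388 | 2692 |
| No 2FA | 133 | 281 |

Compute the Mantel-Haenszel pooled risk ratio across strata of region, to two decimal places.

0.25

RR_MH = Σ(aᵢ·n₀ᵢ/nᵢ) / Σ(cᵢ·n₁ᵢ/nᵢ), with n₁ᵢ = aᵢ+bᵢ (exposed), n₀ᵢ = cᵢ+dᵢ (unexposed), nᵢ = n₁ᵢ+n₀ᵢ.
Stratum 1 (Urban): n₁ = 2959, n₀ = 2848, n = 5807; a·n₀/n = 239·2848/5807 = 117.2158; c·n₁/n = 1037·2959/5807 = 528.4111
Stratum 2 (Rural): n₁ = 3080, n₀ = 414, n = 3494; a·n₀/n = 388·414/3494 = 45.9737; c·n₁/n = 133·3080/3494 = 117.2410
RR_MH = (117.2158 + 45.9737) / (528.4111 + 117.2410) = 163.1894 / 645.6520 = 0.25275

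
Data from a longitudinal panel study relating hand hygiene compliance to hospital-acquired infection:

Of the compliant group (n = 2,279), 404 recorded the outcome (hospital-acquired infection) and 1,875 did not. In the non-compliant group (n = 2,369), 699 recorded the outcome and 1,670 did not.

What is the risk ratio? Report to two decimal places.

From the description: a = 404, b = 1875, c = 699, d = 1670.
Risk in exposed = 404/2279 = 0.17727; risk in unexposed = 699/2369 = 0.29506.
RR = 0.17727 / 0.29506 = 0.60079
The risk is 40% lower among the exposed than among the unexposed.

0.60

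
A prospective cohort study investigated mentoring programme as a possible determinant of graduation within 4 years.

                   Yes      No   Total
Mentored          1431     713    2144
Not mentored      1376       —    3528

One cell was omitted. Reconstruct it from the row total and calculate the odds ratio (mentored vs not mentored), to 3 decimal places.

The missing cell is in the unexposed row: 3528 − 1376 = 2152.
So a = 1431, b = 713, c = 1376, d = 2152.
OR = (a·d)/(b·c) = (1431 × 2152) / (713 × 1376) = 3079512 / 981088 = 3.13887

3.139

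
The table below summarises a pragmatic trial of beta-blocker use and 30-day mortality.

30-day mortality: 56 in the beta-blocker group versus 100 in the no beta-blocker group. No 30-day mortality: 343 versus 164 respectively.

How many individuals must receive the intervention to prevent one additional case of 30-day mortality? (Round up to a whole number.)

Risk in treated group = 56/399 = 0.14035; risk in control = 100/264 = 0.37879.
Absolute risk reduction = 0.37879 − 0.14035 = 0.23844
NNT = 1 / ARR = 1 / 0.23844 = 4.194 → round up → 5

5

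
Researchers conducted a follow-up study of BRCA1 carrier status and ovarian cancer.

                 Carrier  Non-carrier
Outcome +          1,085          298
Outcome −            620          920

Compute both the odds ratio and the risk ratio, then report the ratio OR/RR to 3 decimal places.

Reading the table with exposure as columns: a = 1085 (Carrier, case), b = 620 (Carrier, non-case), c = 298 (Non-carrier, case), d = 920.
OR = (1085·920)/(620·298) = 998200/184760 = 5.40268
Risk in exposed = 1085/1705 = 0.63636; risk in unexposed = 298/1218 = 0.24466; RR = 2.60098
OR/RR = 5.40268 / 2.60098 = 2.07718
The outcome is not rare, so the OR lies further from 1 than the RR.

2.077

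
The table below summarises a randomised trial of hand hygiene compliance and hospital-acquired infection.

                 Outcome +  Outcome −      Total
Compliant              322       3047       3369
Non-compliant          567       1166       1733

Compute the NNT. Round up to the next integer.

Risk in treated group = 322/3369 = 0.09558; risk in control = 567/1733 = 0.32718.
Absolute risk reduction = 0.32718 − 0.09558 = 0.23160
NNT = 1 / ARR = 1 / 0.23160 = 4.318 → round up → 5

5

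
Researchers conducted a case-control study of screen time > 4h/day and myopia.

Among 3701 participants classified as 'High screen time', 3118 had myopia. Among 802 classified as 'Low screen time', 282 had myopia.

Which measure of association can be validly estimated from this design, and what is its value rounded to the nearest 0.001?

From the description: a = 3118, b = 583, c = 282, d = 520.
This is a case-control study: participants were sampled on outcome status, so risks in the source population cannot be estimated directly — relative risk is not valid here. The odds ratio is the appropriate measure.
OR = (a·d)/(b·c) = (3118 × 520) / (583 × 282) = 1621360 / 164406 = 9.86193

9.862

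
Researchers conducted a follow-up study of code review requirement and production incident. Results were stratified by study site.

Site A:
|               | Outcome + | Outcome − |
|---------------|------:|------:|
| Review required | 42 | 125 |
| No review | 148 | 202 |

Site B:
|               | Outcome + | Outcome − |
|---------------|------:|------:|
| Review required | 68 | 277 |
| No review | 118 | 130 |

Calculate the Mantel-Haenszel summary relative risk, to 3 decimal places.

RR_MH = Σ(aᵢ·n₀ᵢ/nᵢ) / Σ(cᵢ·n₁ᵢ/nᵢ), with n₁ᵢ = aᵢ+bᵢ (exposed), n₀ᵢ = cᵢ+dᵢ (unexposed), nᵢ = n₁ᵢ+n₀ᵢ.
Stratum 1 (Site A): n₁ = 167, n₀ = 350, n = 517; a·n₀/n = 42·350/517 = 28.4333; c·n₁/n = 148·167/517 = 47.8066
Stratum 2 (Site B): n₁ = 345, n₀ = 248, n = 593; a·n₀/n = 68·248/593 = 28.4384; c·n₁/n = 118·345/593 = 68.6509
RR_MH = (28.4333 + 28.4384) / (47.8066 + 68.6509) = 56.8717 / 116.4575 = 0.48835

0.488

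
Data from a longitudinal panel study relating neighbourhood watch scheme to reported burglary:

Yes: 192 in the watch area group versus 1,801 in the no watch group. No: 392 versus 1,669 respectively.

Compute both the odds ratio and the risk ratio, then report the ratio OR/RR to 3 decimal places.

From the description: a = 192, b = 392, c = 1801, d = 1669.
OR = (192·1669)/(392·1801) = 320448/705992 = 0.45390
Risk in exposed = 192/584 = 0.32877; risk in unexposed = 1801/3470 = 0.51902; RR = 0.63344
OR/RR = 0.45390 / 0.63344 = 0.71656
The outcome is not rare, so the OR lies further from 1 than the RR.

0.717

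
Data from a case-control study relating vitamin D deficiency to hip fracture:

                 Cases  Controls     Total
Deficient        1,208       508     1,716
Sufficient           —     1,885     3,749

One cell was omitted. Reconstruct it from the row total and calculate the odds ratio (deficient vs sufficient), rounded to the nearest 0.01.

2.40

The missing cell is in the unexposed row: 3749 − 1885 = 1864.
So a = 1208, b = 508, c = 1864, d = 1885.
OR = (a·d)/(b·c) = (1208 × 1885) / (508 × 1864) = 2277080 / 946912 = 2.40474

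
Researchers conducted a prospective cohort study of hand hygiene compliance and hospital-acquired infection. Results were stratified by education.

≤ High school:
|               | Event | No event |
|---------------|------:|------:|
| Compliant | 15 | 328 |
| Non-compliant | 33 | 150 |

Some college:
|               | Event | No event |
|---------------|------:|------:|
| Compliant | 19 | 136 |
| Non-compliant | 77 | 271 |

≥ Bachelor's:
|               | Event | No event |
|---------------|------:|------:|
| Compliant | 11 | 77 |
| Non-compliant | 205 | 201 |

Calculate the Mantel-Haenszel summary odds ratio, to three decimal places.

OR_MH = Σ(aᵢdᵢ/nᵢ) / Σ(bᵢcᵢ/nᵢ), where nᵢ is the stratum total.
Stratum 1 (≤ High school): n = 526; a·d/n = 15·150/526 = 4.2776; b·c/n = 328·33/526 = 20.5779
Stratum 2 (Some college): n = 503; a·d/n = 19·271/503 = 10.2366; b·c/n = 136·77/503 = 20.8191
Stratum 3 (≥ Bachelor's): n = 494; a·d/n = 11·201/494 = 4.4757; b·c/n = 77·205/494 = 31.9534
OR_MH = (4.2776 + 10.2366 + 4.4757) / (20.5779 + 20.8191 + 31.9534) = 18.9899 / 73.3505 = 0.25889

0.259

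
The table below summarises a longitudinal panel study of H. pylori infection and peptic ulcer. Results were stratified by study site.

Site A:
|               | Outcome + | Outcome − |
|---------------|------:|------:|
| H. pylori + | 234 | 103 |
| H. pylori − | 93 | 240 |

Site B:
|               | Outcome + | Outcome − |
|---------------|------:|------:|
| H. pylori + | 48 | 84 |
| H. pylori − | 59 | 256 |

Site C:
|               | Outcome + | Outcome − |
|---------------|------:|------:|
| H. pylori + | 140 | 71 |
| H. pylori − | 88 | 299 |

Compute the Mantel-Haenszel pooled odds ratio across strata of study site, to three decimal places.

OR_MH = Σ(aᵢdᵢ/nᵢ) / Σ(bᵢcᵢ/nᵢ), where nᵢ is the stratum total.
Stratum 1 (Site A): n = 670; a·d/n = 234·240/670 = 83.8209; b·c/n = 103·93/670 = 14.2970
Stratum 2 (Site B): n = 447; a·d/n = 48·256/447 = 27.4899; b·c/n = 84·59/447 = 11.0872
Stratum 3 (Site C): n = 598; a·d/n = 140·299/598 = 70.0000; b·c/n = 71·88/598 = 10.4482
OR_MH = (83.8209 + 27.4899 + 70.0000) / (14.2970 + 11.0872 + 10.4482) = 181.3108 / 35.8324 = 5.05997

5.060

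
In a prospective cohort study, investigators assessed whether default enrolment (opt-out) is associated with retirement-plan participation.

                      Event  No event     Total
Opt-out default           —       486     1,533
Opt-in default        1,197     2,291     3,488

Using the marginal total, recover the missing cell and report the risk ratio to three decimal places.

The missing cell is in the exposed row: 1533 − 486 = 1047.
So a = 1047, b = 486, c = 1197, d = 2291.
RR = [a/(a+b)] / [c/(c+d)] = (1047/1533) / (1197/3488) = 0.68297/0.34318 = 1.99015

1.990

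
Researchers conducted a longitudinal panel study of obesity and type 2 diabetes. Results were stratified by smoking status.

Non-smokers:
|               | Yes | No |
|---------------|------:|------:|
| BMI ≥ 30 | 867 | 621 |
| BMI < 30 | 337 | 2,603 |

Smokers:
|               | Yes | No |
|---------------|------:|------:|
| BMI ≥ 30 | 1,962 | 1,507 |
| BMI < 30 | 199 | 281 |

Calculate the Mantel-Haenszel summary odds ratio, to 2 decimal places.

OR_MH = Σ(aᵢdᵢ/nᵢ) / Σ(bᵢcᵢ/nᵢ), where nᵢ is the stratum total.
Stratum 1 (Non-smokers): n = 4428; a·d/n = 867·2603/4428 = 509.6660; b·c/n = 621·337/4428 = 47.2622
Stratum 2 (Smokers): n = 3949; a·d/n = 1962·281/3949 = 139.6105; b·c/n = 1507·199/3949 = 75.9415
OR_MH = (509.6660 + 139.6105) / (47.2622 + 75.9415) = 649.2765 / 123.2037 = 5.26994

5.27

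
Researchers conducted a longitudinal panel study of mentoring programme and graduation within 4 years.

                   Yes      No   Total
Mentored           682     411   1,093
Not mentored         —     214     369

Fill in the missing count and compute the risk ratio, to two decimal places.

The missing cell is in the unexposed row: 369 − 214 = 155.
So a = 682, b = 411, c = 155, d = 214.
RR = [a/(a+b)] / [c/(c+d)] = (682/1093) / (155/369) = 0.62397/0.42005 = 1.48545

1.49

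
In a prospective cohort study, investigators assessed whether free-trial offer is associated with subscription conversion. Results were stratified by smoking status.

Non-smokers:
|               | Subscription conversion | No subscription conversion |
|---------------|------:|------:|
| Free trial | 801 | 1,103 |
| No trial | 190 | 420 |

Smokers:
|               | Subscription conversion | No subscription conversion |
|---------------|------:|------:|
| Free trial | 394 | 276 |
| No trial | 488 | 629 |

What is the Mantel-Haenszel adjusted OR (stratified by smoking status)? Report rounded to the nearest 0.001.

OR_MH = Σ(aᵢdᵢ/nᵢ) / Σ(bᵢcᵢ/nᵢ), where nᵢ is the stratum total.
Stratum 1 (Non-smokers): n = 2514; a·d/n = 801·420/2514 = 133.8186; b·c/n = 1103·190/2514 = 83.3612
Stratum 2 (Smokers): n = 1787; a·d/n = 394·629/1787 = 138.6827; b·c/n = 276·488/1787 = 75.3710
OR_MH = (133.8186 + 138.6827) / (83.3612 + 75.3710) = 272.5013 / 158.7322 = 1.71674

1.717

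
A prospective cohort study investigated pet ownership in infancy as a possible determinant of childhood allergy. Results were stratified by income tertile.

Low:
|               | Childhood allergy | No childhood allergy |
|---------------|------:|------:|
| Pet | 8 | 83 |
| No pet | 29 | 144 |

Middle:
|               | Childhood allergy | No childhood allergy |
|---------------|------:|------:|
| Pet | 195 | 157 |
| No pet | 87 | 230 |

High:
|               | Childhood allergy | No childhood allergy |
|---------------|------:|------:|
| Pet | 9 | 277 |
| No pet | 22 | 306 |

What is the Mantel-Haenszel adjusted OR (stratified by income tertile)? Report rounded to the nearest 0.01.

1.92

OR_MH = Σ(aᵢdᵢ/nᵢ) / Σ(bᵢcᵢ/nᵢ), where nᵢ is the stratum total.
Stratum 1 (Low): n = 264; a·d/n = 8·144/264 = 4.3636; b·c/n = 83·29/264 = 9.1174
Stratum 2 (Middle): n = 669; a·d/n = 195·230/669 = 67.0404; b·c/n = 157·87/669 = 20.4170
Stratum 3 (High): n = 614; a·d/n = 9·306/614 = 4.4853; b·c/n = 277·22/614 = 9.9251
OR_MH = (4.3636 + 67.0404 + 4.4853) / (9.1174 + 20.4170 + 9.9251) = 75.8893 / 39.4595 = 1.92322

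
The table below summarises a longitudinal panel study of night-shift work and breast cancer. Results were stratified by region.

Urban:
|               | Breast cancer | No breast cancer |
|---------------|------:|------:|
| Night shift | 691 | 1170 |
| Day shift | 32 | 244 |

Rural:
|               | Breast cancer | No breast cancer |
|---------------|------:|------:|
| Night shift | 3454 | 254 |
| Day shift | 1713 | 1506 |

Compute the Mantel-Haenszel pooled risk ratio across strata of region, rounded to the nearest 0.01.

RR_MH = Σ(aᵢ·n₀ᵢ/nᵢ) / Σ(cᵢ·n₁ᵢ/nᵢ), with n₁ᵢ = aᵢ+bᵢ (exposed), n₀ᵢ = cᵢ+dᵢ (unexposed), nᵢ = n₁ᵢ+n₀ᵢ.
Stratum 1 (Urban): n₁ = 1861, n₀ = 276, n = 2137; a·n₀/n = 691·276/2137 = 89.2447; c·n₁/n = 32·1861/2137 = 27.8671
Stratum 2 (Rural): n₁ = 3708, n₀ = 3219, n = 6927; a·n₀/n = 3454·3219/6927 = 1605.0853; c·n₁/n = 1713·3708/6927 = 916.9632
RR_MH = (89.2447 + 1605.0853) / (27.8671 + 916.9632) = 1694.3301 / 944.8303 = 1.79326

1.79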